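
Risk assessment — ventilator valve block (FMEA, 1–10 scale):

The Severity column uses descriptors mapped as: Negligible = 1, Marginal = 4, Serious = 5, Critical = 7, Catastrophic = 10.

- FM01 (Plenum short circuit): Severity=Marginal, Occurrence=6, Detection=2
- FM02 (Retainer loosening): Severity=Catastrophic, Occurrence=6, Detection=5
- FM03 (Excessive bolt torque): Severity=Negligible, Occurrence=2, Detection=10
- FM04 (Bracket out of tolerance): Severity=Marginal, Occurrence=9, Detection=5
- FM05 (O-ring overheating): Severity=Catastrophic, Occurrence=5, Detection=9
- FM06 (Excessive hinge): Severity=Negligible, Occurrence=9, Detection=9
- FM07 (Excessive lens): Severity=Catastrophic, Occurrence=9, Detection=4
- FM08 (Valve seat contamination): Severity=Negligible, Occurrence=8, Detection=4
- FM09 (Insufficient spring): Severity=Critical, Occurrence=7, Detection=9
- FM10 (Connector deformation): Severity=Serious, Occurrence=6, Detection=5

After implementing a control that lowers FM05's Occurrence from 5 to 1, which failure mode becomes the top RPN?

FM09

RPN = Severity × Occurrence × Detection:
  FM01: 4 × 6 × 2 = 48
  FM02: 10 × 6 × 5 = 300
  FM03: 1 × 2 × 10 = 20
  FM04: 4 × 9 × 5 = 180
  FM05: 10 × 5 × 9 = 450
  FM06: 1 × 9 × 9 = 81
  FM07: 10 × 9 × 4 = 360
  FM08: 1 × 8 × 4 = 32
  FM09: 7 × 7 × 9 = 441
  FM10: 5 × 6 × 5 = 150
After action: FM05 → 10 × 1 × 9 = 90.
Revised RPNs: FM09=441, FM07=360, FM02=300, FM04=180, FM10=150, FM05=90, FM06=81, FM01=48, FM08=32, FM03=20.
Highest is now FM09 (441).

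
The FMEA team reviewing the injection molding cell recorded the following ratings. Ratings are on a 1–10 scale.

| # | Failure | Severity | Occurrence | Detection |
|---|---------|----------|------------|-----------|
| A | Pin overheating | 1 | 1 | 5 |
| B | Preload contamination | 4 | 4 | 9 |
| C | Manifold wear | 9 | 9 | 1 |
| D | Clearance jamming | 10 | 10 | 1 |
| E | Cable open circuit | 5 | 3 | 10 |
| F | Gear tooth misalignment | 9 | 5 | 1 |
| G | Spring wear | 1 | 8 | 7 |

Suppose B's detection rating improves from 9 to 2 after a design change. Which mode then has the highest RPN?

RPN = Severity × Occurrence × Detection:
  A: 1 × 1 × 5 = 5
  B: 4 × 4 × 9 = 144
  C: 9 × 9 × 1 = 81
  D: 10 × 10 × 1 = 100
  E: 5 × 3 × 10 = 150
  F: 9 × 5 × 1 = 45
  G: 1 × 8 × 7 = 56
After action: B → 4 × 4 × 2 = 32.
Revised RPNs: E=150, D=100, C=81, G=56, F=45, B=32, A=5.
Highest is now E (150).

E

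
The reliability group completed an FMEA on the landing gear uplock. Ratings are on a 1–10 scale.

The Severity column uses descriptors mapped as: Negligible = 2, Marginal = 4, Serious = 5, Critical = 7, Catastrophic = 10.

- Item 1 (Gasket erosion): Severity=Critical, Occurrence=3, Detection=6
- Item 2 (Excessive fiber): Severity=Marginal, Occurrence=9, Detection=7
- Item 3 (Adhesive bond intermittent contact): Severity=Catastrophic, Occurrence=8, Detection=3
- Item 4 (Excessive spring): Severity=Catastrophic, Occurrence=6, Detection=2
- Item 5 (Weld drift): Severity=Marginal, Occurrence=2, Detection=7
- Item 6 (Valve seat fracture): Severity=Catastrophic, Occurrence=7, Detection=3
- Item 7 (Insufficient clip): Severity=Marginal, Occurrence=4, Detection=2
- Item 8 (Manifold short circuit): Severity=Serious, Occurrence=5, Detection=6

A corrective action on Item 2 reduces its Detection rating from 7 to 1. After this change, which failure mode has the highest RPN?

Item 3

RPN = Severity × Occurrence × Detection:
  Item 1: 7 × 3 × 6 = 126
  Item 2: 4 × 9 × 7 = 252
  Item 3: 10 × 8 × 3 = 240
  Item 4: 10 × 6 × 2 = 120
  Item 5: 4 × 2 × 7 = 56
  Item 6: 10 × 7 × 3 = 210
  Item 7: 4 × 4 × 2 = 32
  Item 8: 5 × 5 × 6 = 150
After action: Item 2 → 4 × 9 × 1 = 36.
Revised RPNs: Item 3=240, Item 6=210, Item 8=150, Item 1=126, Item 4=120, Item 5=56, Item 2=36, Item 7=32.
Highest is now Item 3 (240).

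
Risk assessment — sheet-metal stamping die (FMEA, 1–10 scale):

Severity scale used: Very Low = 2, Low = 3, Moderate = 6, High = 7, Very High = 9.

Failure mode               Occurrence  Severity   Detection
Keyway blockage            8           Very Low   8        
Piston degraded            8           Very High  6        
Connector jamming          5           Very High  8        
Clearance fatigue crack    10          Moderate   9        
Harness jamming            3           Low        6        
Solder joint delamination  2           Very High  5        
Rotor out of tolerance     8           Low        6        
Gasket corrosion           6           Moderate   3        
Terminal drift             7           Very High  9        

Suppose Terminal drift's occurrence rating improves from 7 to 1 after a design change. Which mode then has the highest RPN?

RPN = Severity × Occurrence × Detection:
  Keyway blockage: 2 × 8 × 8 = 128
  Piston degraded: 9 × 8 × 6 = 432
  Connector jamming: 9 × 5 × 8 = 360
  Clearance fatigue crack: 6 × 10 × 9 = 540
  Harness jamming: 3 × 3 × 6 = 54
  Solder joint delamination: 9 × 2 × 5 = 90
  Rotor out of tolerance: 3 × 8 × 6 = 144
  Gasket corrosion: 6 × 6 × 3 = 108
  Terminal drift: 9 × 7 × 9 = 567
After action: Terminal drift → 9 × 1 × 9 = 81.
Revised RPNs: Clearance fatigue crack=540, Piston degraded=432, Connector jamming=360, Rotor out of tolerance=144, Keyway blockage=128, Gasket corrosion=108, Solder joint delamination=90, Terminal drift=81, Harness jamming=54.
Highest is now Clearance fatigue crack (540).

Clearance fatigue crack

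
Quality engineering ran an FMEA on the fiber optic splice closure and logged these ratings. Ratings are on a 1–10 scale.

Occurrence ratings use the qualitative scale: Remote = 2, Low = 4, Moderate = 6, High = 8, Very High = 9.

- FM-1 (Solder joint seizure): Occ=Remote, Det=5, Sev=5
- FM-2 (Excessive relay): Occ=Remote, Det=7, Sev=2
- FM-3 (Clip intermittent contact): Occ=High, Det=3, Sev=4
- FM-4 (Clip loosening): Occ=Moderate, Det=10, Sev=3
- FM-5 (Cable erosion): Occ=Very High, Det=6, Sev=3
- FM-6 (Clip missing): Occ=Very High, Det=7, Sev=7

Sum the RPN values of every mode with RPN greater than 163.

RPN = Severity × Occurrence × Detection:
  FM-1: 5 × 2 × 5 = 50
  FM-2: 2 × 2 × 7 = 28
  FM-3: 4 × 8 × 3 = 96
  FM-4: 3 × 6 × 10 = 180
  FM-5: 3 × 9 × 6 = 162
  FM-6: 7 × 9 × 7 = 441
RPN > 163: FM-4 (180), FM-6 (441).
Sum: 180 + 441 = 621.

621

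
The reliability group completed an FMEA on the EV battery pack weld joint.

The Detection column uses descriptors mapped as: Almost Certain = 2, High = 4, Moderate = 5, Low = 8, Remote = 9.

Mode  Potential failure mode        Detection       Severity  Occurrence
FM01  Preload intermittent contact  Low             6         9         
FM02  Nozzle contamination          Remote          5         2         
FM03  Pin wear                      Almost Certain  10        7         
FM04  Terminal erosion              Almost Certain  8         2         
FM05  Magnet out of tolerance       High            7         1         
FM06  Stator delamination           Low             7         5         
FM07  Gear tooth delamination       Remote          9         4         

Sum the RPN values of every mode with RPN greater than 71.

1266

RPN = Severity × Occurrence × Detection:
  FM01: 6 × 9 × 8 = 432
  FM02: 5 × 2 × 9 = 90
  FM03: 10 × 7 × 2 = 140
  FM04: 8 × 2 × 2 = 32
  FM05: 7 × 1 × 4 = 28
  FM06: 7 × 5 × 8 = 280
  FM07: 9 × 4 × 9 = 324
RPN > 71: FM01 (432), FM02 (90), FM03 (140), FM06 (280), FM07 (324).
Sum: 432 + 90 + 140 + 280 + 324 = 1266.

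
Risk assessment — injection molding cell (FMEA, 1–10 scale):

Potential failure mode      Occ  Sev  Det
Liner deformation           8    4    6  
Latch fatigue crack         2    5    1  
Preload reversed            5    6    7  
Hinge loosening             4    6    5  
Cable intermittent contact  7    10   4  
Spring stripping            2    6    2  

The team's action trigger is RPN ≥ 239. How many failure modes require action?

1

RPN = Severity × Occurrence × Detection:
  Liner deformation: 4 × 8 × 6 = 192
  Latch fatigue crack: 5 × 2 × 1 = 10
  Preload reversed: 6 × 5 × 7 = 210
  Hinge loosening: 6 × 4 × 5 = 120
  Cable intermittent contact: 10 × 7 × 4 = 280
  Spring stripping: 6 × 2 × 2 = 24
Modes with RPN ≥ 239: Cable intermittent contact (280) → 1.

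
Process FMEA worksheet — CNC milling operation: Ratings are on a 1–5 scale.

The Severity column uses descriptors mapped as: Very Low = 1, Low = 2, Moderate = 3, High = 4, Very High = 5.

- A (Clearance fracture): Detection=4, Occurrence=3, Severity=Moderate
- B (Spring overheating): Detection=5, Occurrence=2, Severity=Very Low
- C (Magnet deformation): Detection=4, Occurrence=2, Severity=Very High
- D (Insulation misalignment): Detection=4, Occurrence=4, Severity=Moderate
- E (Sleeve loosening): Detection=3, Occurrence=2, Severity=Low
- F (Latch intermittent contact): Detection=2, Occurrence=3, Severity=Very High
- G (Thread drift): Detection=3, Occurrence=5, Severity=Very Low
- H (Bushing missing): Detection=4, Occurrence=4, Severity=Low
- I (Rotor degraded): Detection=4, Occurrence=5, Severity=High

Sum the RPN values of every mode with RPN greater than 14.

RPN = Severity × Occurrence × Detection:
  A: 3 × 3 × 4 = 36
  B: 1 × 2 × 5 = 10
  C: 5 × 2 × 4 = 40
  D: 3 × 4 × 4 = 48
  E: 2 × 2 × 3 = 12
  F: 5 × 3 × 2 = 30
  G: 1 × 5 × 3 = 15
  H: 2 × 4 × 4 = 32
  I: 4 × 5 × 4 = 80
RPN > 14: A (36), C (40), D (48), F (30), G (15), H (32), I (80).
Sum: 36 + 40 + 48 + 30 + 15 + 32 + 80 = 281.

281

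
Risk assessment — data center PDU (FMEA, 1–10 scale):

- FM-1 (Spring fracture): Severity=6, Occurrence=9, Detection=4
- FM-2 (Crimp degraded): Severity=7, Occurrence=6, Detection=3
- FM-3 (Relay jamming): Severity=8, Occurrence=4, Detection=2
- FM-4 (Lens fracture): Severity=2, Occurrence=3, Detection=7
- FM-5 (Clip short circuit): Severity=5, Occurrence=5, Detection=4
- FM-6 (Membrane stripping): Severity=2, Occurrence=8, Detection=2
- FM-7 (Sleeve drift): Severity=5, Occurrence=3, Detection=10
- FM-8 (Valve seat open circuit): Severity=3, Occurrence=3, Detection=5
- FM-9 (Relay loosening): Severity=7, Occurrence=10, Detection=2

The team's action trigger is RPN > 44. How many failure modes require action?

RPN = Severity × Occurrence × Detection:
  FM-1: 6 × 9 × 4 = 216
  FM-2: 7 × 6 × 3 = 126
  FM-3: 8 × 4 × 2 = 64
  FM-4: 2 × 3 × 7 = 42
  FM-5: 5 × 5 × 4 = 100
  FM-6: 2 × 8 × 2 = 32
  FM-7: 5 × 3 × 10 = 150
  FM-8: 3 × 3 × 5 = 45
  FM-9: 7 × 10 × 2 = 140
Modes with RPN > 44: FM-1 (216), FM-2 (126), FM-3 (64), FM-5 (100), FM-7 (150), FM-8 (45), FM-9 (140) → 7.

7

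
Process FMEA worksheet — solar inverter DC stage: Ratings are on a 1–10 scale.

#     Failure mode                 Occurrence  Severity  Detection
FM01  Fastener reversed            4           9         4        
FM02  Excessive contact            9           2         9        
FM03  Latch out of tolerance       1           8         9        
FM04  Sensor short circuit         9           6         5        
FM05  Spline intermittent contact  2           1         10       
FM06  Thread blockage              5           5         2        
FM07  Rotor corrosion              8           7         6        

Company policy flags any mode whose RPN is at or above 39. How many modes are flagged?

6

RPN = Severity × Occurrence × Detection:
  FM01: 9 × 4 × 4 = 144
  FM02: 2 × 9 × 9 = 162
  FM03: 8 × 1 × 9 = 72
  FM04: 6 × 9 × 5 = 270
  FM05: 1 × 2 × 10 = 20
  FM06: 5 × 5 × 2 = 50
  FM07: 7 × 8 × 6 = 336
Modes with RPN ≥ 39: FM01 (144), FM02 (162), FM03 (72), FM04 (270), FM06 (50), FM07 (336) → 6.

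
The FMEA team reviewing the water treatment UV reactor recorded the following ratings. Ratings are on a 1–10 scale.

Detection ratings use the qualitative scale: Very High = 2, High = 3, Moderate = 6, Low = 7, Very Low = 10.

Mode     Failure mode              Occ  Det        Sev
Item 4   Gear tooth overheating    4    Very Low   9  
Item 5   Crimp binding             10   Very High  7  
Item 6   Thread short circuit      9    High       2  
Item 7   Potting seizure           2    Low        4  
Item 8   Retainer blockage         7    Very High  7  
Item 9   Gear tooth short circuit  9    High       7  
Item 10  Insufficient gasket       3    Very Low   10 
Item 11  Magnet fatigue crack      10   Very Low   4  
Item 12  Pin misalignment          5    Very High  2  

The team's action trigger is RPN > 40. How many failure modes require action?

8

RPN = Severity × Occurrence × Detection:
  Item 4: 9 × 4 × 10 = 360
  Item 5: 7 × 10 × 2 = 140
  Item 6: 2 × 9 × 3 = 54
  Item 7: 4 × 2 × 7 = 56
  Item 8: 7 × 7 × 2 = 98
  Item 9: 7 × 9 × 3 = 189
  Item 10: 10 × 3 × 10 = 300
  Item 11: 4 × 10 × 10 = 400
  Item 12: 2 × 5 × 2 = 20
Modes with RPN > 40: Item 4 (360), Item 5 (140), Item 6 (54), Item 7 (56), Item 8 (98), Item 9 (189), Item 10 (300), Item 11 (400) → 8.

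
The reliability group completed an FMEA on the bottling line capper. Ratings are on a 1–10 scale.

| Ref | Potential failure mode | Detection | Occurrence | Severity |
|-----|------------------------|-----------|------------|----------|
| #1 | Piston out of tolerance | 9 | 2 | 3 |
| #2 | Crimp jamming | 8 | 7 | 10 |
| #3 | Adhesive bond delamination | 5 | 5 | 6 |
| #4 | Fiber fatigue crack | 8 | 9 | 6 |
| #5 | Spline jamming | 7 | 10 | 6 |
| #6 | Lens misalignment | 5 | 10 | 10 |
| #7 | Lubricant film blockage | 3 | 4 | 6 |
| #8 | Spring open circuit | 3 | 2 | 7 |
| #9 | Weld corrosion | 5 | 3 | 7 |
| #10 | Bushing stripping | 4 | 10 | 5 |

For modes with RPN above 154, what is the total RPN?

RPN = Severity × Occurrence × Detection:
  #1: 3 × 2 × 9 = 54
  #2: 10 × 7 × 8 = 560
  #3: 6 × 5 × 5 = 150
  #4: 6 × 9 × 8 = 432
  #5: 6 × 10 × 7 = 420
  #6: 10 × 10 × 5 = 500
  #7: 6 × 4 × 3 = 72
  #8: 7 × 2 × 3 = 42
  #9: 7 × 3 × 5 = 105
  #10: 5 × 10 × 4 = 200
RPN > 154: #2 (560), #4 (432), #5 (420), #6 (500), #10 (200).
Sum: 560 + 432 + 420 + 500 + 200 = 2112.

2112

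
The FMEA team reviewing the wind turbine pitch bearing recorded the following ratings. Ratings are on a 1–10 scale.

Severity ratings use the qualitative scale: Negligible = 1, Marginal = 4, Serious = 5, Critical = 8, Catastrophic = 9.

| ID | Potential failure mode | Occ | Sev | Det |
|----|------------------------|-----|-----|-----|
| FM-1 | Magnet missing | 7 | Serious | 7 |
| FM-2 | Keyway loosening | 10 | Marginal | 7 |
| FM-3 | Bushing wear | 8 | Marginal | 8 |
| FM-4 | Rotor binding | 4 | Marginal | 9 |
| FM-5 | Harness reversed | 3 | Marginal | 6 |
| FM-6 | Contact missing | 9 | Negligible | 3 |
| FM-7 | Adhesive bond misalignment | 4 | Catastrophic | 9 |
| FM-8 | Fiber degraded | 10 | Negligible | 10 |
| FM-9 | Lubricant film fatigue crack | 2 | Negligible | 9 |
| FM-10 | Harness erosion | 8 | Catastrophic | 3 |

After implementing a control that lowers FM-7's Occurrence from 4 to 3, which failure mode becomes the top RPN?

RPN = Severity × Occurrence × Detection:
  FM-1: 5 × 7 × 7 = 245
  FM-2: 4 × 10 × 7 = 280
  FM-3: 4 × 8 × 8 = 256
  FM-4: 4 × 4 × 9 = 144
  FM-5: 4 × 3 × 6 = 72
  FM-6: 1 × 9 × 3 = 27
  FM-7: 9 × 4 × 9 = 324
  FM-8: 1 × 10 × 10 = 100
  FM-9: 1 × 2 × 9 = 18
  FM-10: 9 × 8 × 3 = 216
After action: FM-7 → 9 × 3 × 9 = 243.
Revised RPNs: FM-2=280, FM-3=256, FM-1=245, FM-7=243, FM-10=216, FM-4=144, FM-8=100, FM-5=72, FM-6=27, FM-9=18.
Highest is now FM-2 (280).

FM-2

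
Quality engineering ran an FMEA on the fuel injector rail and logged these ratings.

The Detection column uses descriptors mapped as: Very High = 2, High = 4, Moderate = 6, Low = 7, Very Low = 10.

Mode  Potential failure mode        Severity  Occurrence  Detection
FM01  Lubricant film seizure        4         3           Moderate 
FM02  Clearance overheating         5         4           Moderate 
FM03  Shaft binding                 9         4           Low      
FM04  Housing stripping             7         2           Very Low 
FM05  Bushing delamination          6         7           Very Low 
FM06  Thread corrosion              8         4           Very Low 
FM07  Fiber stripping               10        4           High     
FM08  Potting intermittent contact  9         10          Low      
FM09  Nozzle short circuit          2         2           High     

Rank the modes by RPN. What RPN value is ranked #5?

160

RPN = Severity × Occurrence × Detection:
  FM01: 4 × 3 × 6 = 72
  FM02: 5 × 4 × 6 = 120
  FM03: 9 × 4 × 7 = 252
  FM04: 7 × 2 × 10 = 140
  FM05: 6 × 7 × 10 = 420
  FM06: 8 × 4 × 10 = 320
  FM07: 10 × 4 × 4 = 160
  FM08: 9 × 10 × 7 = 630
  FM09: 2 × 2 × 4 = 16
Sorted descending: 630, 420, 320, 252, 160, 140, 120, 72, 16.
The fifth-highest RPN is 160 (FM07).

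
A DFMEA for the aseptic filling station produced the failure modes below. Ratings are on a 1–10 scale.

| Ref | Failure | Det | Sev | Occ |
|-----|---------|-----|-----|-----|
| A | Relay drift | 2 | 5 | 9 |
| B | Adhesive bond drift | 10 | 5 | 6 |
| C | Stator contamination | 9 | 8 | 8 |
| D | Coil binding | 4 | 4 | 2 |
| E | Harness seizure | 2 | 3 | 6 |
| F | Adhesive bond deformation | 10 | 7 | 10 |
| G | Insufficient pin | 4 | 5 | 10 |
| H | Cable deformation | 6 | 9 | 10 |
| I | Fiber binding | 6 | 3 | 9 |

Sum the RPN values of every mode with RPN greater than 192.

RPN = Severity × Occurrence × Detection:
  A: 5 × 9 × 2 = 90
  B: 5 × 6 × 10 = 300
  C: 8 × 8 × 9 = 576
  D: 4 × 2 × 4 = 32
  E: 3 × 6 × 2 = 36
  F: 7 × 10 × 10 = 700
  G: 5 × 10 × 4 = 200
  H: 9 × 10 × 6 = 540
  I: 3 × 9 × 6 = 162
RPN > 192: B (300), C (576), F (700), G (200), H (540).
Sum: 300 + 576 + 700 + 200 + 540 = 2316.

2316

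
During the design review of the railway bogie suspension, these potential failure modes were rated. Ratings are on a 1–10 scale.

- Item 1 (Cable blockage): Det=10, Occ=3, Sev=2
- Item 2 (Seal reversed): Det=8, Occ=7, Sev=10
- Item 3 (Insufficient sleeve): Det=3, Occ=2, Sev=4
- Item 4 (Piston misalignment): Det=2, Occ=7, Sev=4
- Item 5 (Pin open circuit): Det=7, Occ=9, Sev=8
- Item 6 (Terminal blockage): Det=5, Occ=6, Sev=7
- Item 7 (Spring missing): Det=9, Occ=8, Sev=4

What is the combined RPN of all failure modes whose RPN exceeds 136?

1562

RPN = Severity × Occurrence × Detection:
  Item 1: 2 × 3 × 10 = 60
  Item 2: 10 × 7 × 8 = 560
  Item 3: 4 × 2 × 3 = 24
  Item 4: 4 × 7 × 2 = 56
  Item 5: 8 × 9 × 7 = 504
  Item 6: 7 × 6 × 5 = 210
  Item 7: 4 × 8 × 9 = 288
RPN > 136: Item 2 (560), Item 5 (504), Item 6 (210), Item 7 (288).
Sum: 560 + 504 + 210 + 288 = 1562.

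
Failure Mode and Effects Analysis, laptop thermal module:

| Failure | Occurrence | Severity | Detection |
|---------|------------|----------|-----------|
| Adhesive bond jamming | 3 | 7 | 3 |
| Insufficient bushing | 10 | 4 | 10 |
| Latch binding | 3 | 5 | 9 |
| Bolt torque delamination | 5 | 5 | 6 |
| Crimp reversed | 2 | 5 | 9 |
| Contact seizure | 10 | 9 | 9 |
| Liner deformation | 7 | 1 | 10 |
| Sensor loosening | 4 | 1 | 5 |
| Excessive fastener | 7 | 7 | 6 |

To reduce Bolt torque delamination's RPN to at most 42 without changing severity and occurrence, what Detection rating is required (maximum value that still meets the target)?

1

Bolt torque delamination: S=5, O=5, D=6 → current RPN = 150.
Fixed product = 25. Need 25 × D ≤ 42, so D ≤ 42/25 = 1.68.
Maximum integer Detection rating = 1 (gives RPN 25; D=2 would give 50 > 42).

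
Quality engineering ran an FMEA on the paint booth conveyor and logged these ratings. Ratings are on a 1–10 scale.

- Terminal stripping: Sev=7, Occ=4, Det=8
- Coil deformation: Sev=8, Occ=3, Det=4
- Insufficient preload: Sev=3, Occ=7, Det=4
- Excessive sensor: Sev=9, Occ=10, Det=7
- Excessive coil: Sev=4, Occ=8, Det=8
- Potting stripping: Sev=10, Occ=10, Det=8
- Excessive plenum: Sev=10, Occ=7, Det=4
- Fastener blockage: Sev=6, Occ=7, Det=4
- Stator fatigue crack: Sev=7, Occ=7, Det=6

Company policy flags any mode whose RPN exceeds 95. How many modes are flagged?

RPN = Severity × Occurrence × Detection:
  Terminal stripping: 7 × 4 × 8 = 224
  Coil deformation: 8 × 3 × 4 = 96
  Insufficient preload: 3 × 7 × 4 = 84
  Excessive sensor: 9 × 10 × 7 = 630
  Excessive coil: 4 × 8 × 8 = 256
  Potting stripping: 10 × 10 × 8 = 800
  Excessive plenum: 10 × 7 × 4 = 280
  Fastener blockage: 6 × 7 × 4 = 168
  Stator fatigue crack: 7 × 7 × 6 = 294
Modes with RPN > 95: Terminal stripping (224), Coil deformation (96), Excessive sensor (630), Excessive coil (256), Potting stripping (800), Excessive plenum (280), Fastener blockage (168), Stator fatigue crack (294) → 8.

8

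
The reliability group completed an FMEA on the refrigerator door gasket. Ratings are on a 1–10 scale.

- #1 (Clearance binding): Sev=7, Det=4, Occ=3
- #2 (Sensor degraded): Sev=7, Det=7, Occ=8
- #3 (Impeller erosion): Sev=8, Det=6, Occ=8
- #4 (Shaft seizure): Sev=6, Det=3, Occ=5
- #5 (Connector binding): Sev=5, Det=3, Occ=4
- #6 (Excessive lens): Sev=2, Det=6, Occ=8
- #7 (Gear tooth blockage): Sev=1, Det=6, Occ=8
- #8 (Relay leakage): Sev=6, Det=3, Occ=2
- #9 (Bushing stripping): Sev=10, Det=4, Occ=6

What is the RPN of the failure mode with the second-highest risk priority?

RPN = Severity × Occurrence × Detection:
  #1: 7 × 3 × 4 = 84
  #2: 7 × 8 × 7 = 392
  #3: 8 × 8 × 6 = 384
  #4: 6 × 5 × 3 = 90
  #5: 5 × 4 × 3 = 60
  #6: 2 × 8 × 6 = 96
  #7: 1 × 8 × 6 = 48
  #8: 6 × 2 × 3 = 36
  #9: 10 × 6 × 4 = 240
Sorted descending: 392, 384, 240, 96, 90, 84, 60, 48, 36.
The second-highest RPN is 384 (#3).

384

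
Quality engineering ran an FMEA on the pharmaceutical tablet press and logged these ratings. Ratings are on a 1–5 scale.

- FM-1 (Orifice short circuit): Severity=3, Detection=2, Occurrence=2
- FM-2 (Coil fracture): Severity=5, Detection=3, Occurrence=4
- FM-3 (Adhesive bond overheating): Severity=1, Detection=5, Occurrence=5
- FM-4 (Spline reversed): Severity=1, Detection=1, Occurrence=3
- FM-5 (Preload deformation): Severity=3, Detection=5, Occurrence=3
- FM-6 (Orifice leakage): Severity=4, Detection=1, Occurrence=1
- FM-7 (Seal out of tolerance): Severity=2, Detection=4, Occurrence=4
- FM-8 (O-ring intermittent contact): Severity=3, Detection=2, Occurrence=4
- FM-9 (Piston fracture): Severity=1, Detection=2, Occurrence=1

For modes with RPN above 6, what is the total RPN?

198

RPN = Severity × Occurrence × Detection:
  FM-1: 3 × 2 × 2 = 12
  FM-2: 5 × 4 × 3 = 60
  FM-3: 1 × 5 × 5 = 25
  FM-4: 1 × 3 × 1 = 3
  FM-5: 3 × 3 × 5 = 45
  FM-6: 4 × 1 × 1 = 4
  FM-7: 2 × 4 × 4 = 32
  FM-8: 3 × 4 × 2 = 24
  FM-9: 1 × 1 × 2 = 2
RPN > 6: FM-1 (12), FM-2 (60), FM-3 (25), FM-5 (45), FM-7 (32), FM-8 (24).
Sum: 12 + 60 + 25 + 45 + 32 + 24 = 198.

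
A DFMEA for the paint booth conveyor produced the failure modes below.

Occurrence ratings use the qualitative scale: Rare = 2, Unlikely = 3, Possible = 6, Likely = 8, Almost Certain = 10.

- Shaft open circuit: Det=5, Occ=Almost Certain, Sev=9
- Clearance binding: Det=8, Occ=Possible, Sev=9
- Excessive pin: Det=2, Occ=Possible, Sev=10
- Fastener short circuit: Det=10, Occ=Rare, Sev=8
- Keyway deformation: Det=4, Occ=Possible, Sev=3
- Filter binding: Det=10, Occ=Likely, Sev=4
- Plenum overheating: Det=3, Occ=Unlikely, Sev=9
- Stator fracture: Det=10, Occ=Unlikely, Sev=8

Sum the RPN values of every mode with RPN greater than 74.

RPN = Severity × Occurrence × Detection:
  Shaft open circuit: 9 × 10 × 5 = 450
  Clearance binding: 9 × 6 × 8 = 432
  Excessive pin: 10 × 6 × 2 = 120
  Fastener short circuit: 8 × 2 × 10 = 160
  Keyway deformation: 3 × 6 × 4 = 72
  Filter binding: 4 × 8 × 10 = 320
  Plenum overheating: 9 × 3 × 3 = 81
  Stator fracture: 8 × 3 × 10 = 240
RPN > 74: Shaft open circuit (450), Clearance binding (432), Excessive pin (120), Fastener short circuit (160), Filter binding (320), Plenum overheating (81), Stator fracture (240).
Sum: 450 + 432 + 120 + 160 + 320 + 81 + 240 = 1803.

1803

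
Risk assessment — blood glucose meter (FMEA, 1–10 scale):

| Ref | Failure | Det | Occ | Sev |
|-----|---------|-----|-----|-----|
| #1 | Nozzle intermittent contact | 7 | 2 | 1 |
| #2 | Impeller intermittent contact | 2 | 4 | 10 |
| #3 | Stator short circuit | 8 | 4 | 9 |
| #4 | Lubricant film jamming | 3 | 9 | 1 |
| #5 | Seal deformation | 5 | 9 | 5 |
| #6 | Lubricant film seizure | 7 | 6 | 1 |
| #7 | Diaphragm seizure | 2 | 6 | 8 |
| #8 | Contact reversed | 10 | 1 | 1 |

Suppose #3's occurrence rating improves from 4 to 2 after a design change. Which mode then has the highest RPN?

RPN = Severity × Occurrence × Detection:
  #1: 1 × 2 × 7 = 14
  #2: 10 × 4 × 2 = 80
  #3: 9 × 4 × 8 = 288
  #4: 1 × 9 × 3 = 27
  #5: 5 × 9 × 5 = 225
  #6: 1 × 6 × 7 = 42
  #7: 8 × 6 × 2 = 96
  #8: 1 × 1 × 10 = 10
After action: #3 → 9 × 2 × 8 = 144.
Revised RPNs: #5=225, #3=144, #7=96, #2=80, #6=42, #4=27, #1=14, #8=10.
Highest is now #5 (225).

#5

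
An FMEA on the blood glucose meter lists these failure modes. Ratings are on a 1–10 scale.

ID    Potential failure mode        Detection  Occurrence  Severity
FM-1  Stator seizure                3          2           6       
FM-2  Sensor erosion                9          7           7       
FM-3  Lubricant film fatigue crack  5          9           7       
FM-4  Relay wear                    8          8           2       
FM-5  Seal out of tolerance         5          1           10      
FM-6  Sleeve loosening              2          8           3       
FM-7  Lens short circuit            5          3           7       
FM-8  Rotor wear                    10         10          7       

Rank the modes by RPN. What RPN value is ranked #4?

128

RPN = Severity × Occurrence × Detection:
  FM-1: 6 × 2 × 3 = 36
  FM-2: 7 × 7 × 9 = 441
  FM-3: 7 × 9 × 5 = 315
  FM-4: 2 × 8 × 8 = 128
  FM-5: 10 × 1 × 5 = 50
  FM-6: 3 × 8 × 2 = 48
  FM-7: 7 × 3 × 5 = 105
  FM-8: 7 × 10 × 10 = 700
Sorted descending: 700, 441, 315, 128, 105, 50, 48, 36.
The fourth-highest RPN is 128 (FM-4).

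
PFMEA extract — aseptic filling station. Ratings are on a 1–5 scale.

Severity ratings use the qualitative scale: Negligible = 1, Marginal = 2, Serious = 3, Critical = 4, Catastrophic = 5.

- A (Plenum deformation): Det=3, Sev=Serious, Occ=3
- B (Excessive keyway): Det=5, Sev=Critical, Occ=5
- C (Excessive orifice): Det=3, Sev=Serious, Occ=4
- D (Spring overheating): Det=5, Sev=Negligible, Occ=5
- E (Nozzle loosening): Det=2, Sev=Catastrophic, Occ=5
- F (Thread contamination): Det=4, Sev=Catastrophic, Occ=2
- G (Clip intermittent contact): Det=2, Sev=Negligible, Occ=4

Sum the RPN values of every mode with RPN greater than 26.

253

RPN = Severity × Occurrence × Detection:
  A: 3 × 3 × 3 = 27
  B: 4 × 5 × 5 = 100
  C: 3 × 4 × 3 = 36
  D: 1 × 5 × 5 = 25
  E: 5 × 5 × 2 = 50
  F: 5 × 2 × 4 = 40
  G: 1 × 4 × 2 = 8
RPN > 26: A (27), B (100), C (36), E (50), F (40).
Sum: 27 + 100 + 36 + 50 + 40 = 253.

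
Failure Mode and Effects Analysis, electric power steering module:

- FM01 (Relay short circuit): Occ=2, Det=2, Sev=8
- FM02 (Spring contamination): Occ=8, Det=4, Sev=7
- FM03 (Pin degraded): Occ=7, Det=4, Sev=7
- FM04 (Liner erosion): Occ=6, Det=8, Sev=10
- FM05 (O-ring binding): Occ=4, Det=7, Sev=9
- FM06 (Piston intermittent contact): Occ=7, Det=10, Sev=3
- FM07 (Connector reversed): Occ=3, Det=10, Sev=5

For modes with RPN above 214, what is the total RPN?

956

RPN = Severity × Occurrence × Detection:
  FM01: 8 × 2 × 2 = 32
  FM02: 7 × 8 × 4 = 224
  FM03: 7 × 7 × 4 = 196
  FM04: 10 × 6 × 8 = 480
  FM05: 9 × 4 × 7 = 252
  FM06: 3 × 7 × 10 = 210
  FM07: 5 × 3 × 10 = 150
RPN > 214: FM02 (224), FM04 (480), FM05 (252).
Sum: 224 + 480 + 252 = 956.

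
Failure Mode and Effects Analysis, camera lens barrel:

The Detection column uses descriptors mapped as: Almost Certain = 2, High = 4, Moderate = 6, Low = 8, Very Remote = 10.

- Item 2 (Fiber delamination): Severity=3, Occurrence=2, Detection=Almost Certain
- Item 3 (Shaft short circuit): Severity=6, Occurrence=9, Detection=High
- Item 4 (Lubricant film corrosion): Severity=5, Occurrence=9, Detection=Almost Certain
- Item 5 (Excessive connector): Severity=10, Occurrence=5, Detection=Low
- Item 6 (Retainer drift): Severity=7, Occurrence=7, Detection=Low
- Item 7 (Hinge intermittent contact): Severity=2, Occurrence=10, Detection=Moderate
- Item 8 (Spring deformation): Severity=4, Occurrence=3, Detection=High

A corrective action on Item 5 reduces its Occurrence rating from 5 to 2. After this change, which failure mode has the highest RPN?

RPN = Severity × Occurrence × Detection:
  Item 2: 3 × 2 × 2 = 12
  Item 3: 6 × 9 × 4 = 216
  Item 4: 5 × 9 × 2 = 90
  Item 5: 10 × 5 × 8 = 400
  Item 6: 7 × 7 × 8 = 392
  Item 7: 2 × 10 × 6 = 120
  Item 8: 4 × 3 × 4 = 48
After action: Item 5 → 10 × 2 × 8 = 160.
Revised RPNs: Item 6=392, Item 3=216, Item 5=160, Item 7=120, Item 4=90, Item 8=48, Item 2=12.
Highest is now Item 6 (392).

Item 6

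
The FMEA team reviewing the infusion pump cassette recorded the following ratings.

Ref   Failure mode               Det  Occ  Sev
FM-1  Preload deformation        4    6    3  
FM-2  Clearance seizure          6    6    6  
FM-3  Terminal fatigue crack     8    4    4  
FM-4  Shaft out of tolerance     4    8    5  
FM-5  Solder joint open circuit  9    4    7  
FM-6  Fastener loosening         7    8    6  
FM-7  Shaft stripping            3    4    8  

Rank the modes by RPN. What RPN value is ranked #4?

RPN = Severity × Occurrence × Detection:
  FM-1: 3 × 6 × 4 = 72
  FM-2: 6 × 6 × 6 = 216
  FM-3: 4 × 4 × 8 = 128
  FM-4: 5 × 8 × 4 = 160
  FM-5: 7 × 4 × 9 = 252
  FM-6: 6 × 8 × 7 = 336
  FM-7: 8 × 4 × 3 = 96
Sorted descending: 336, 252, 216, 160, 128, 96, 72.
The fourth-highest RPN is 160 (FM-4).

160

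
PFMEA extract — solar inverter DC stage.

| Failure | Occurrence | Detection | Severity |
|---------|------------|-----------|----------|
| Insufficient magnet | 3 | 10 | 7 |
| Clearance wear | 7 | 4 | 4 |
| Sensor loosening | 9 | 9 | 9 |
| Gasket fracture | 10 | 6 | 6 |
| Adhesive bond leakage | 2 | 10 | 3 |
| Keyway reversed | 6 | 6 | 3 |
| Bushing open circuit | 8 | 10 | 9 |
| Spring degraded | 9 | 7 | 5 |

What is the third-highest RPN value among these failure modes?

360

RPN = Severity × Occurrence × Detection:
  Insufficient magnet: 7 × 3 × 10 = 210
  Clearance wear: 4 × 7 × 4 = 112
  Sensor loosening: 9 × 9 × 9 = 729
  Gasket fracture: 6 × 10 × 6 = 360
  Adhesive bond leakage: 3 × 2 × 10 = 60
  Keyway reversed: 3 × 6 × 6 = 108
  Bushing open circuit: 9 × 8 × 10 = 720
  Spring degraded: 5 × 9 × 7 = 315
Sorted descending: 729, 720, 360, 315, 210, 112, 108, 60.
The third-highest RPN is 360 (Gasket fracture).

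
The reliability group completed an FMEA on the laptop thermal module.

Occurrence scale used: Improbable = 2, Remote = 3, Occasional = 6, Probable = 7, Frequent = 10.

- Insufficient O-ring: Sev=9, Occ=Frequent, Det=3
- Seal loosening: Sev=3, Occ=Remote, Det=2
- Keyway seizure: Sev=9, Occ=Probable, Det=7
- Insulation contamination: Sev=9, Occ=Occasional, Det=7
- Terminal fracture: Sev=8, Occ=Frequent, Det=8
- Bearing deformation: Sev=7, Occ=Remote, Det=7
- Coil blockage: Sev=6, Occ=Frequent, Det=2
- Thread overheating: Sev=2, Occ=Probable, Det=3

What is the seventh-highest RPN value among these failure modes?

RPN = Severity × Occurrence × Detection:
  Insufficient O-ring: 9 × 10 × 3 = 270
  Seal loosening: 3 × 3 × 2 = 18
  Keyway seizure: 9 × 7 × 7 = 441
  Insulation contamination: 9 × 6 × 7 = 378
  Terminal fracture: 8 × 10 × 8 = 640
  Bearing deformation: 7 × 3 × 7 = 147
  Coil blockage: 6 × 10 × 2 = 120
  Thread overheating: 2 × 7 × 3 = 42
Sorted descending: 640, 441, 378, 270, 147, 120, 42, 18.
The seventh-highest RPN is 42 (Thread overheating).

42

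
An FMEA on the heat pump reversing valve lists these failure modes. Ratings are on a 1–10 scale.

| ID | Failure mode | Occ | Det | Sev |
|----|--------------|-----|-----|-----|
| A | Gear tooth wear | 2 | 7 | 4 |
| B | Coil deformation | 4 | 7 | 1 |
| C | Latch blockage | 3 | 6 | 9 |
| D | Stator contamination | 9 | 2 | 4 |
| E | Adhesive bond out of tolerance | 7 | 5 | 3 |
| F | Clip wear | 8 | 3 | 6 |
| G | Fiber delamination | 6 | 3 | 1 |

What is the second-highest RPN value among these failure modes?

144

RPN = Severity × Occurrence × Detection:
  A: 4 × 2 × 7 = 56
  B: 1 × 4 × 7 = 28
  C: 9 × 3 × 6 = 162
  D: 4 × 9 × 2 = 72
  E: 3 × 7 × 5 = 105
  F: 6 × 8 × 3 = 144
  G: 1 × 6 × 3 = 18
Sorted descending: 162, 144, 105, 72, 56, 28, 18.
The second-highest RPN is 144 (F).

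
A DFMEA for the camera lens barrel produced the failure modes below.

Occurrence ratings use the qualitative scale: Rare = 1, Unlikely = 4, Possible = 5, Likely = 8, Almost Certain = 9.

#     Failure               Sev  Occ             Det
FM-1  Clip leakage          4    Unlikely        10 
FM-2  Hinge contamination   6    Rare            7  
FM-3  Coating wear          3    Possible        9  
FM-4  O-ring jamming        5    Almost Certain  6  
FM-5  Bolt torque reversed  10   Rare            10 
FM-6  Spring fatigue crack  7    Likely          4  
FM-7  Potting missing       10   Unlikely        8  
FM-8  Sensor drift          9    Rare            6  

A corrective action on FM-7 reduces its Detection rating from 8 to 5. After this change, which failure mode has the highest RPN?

FM-4

RPN = Severity × Occurrence × Detection:
  FM-1: 4 × 4 × 10 = 160
  FM-2: 6 × 1 × 7 = 42
  FM-3: 3 × 5 × 9 = 135
  FM-4: 5 × 9 × 6 = 270
  FM-5: 10 × 1 × 10 = 100
  FM-6: 7 × 8 × 4 = 224
  FM-7: 10 × 4 × 8 = 320
  FM-8: 9 × 1 × 6 = 54
After action: FM-7 → 10 × 4 × 5 = 200.
Revised RPNs: FM-4=270, FM-6=224, FM-7=200, FM-1=160, FM-3=135, FM-5=100, FM-8=54, FM-2=42.
Highest is now FM-4 (270).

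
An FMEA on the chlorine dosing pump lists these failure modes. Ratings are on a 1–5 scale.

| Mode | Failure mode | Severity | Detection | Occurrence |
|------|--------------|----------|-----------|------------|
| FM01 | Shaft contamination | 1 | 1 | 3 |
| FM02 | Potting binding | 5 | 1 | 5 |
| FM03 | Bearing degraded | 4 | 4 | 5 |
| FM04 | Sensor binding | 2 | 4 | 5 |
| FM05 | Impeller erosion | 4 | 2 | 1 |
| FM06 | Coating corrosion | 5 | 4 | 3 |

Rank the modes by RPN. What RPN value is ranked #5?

8

RPN = Severity × Occurrence × Detection:
  FM01: 1 × 3 × 1 = 3
  FM02: 5 × 5 × 1 = 25
  FM03: 4 × 5 × 4 = 80
  FM04: 2 × 5 × 4 = 40
  FM05: 4 × 1 × 2 = 8
  FM06: 5 × 3 × 4 = 60
Sorted descending: 80, 60, 40, 25, 8, 3.
The fifth-highest RPN is 8 (FM05).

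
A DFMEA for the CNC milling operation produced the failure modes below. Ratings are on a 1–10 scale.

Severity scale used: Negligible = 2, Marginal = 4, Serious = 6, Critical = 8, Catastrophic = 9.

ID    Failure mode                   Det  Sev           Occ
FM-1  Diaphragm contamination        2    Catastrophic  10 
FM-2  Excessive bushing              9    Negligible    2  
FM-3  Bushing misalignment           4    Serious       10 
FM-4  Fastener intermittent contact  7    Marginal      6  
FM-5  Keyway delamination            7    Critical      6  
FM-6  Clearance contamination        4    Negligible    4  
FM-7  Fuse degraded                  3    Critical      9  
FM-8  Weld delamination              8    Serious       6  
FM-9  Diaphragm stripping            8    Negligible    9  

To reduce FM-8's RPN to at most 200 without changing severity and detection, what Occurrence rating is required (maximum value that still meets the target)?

FM-8: S=6, O=6, D=8 → current RPN = 288.
Fixed product = 48. Need 48 × O ≤ 200, so O ≤ 200/48 = 4.17.
Maximum integer Occurrence rating = 4 (gives RPN 192; O=5 would give 240 > 200).

4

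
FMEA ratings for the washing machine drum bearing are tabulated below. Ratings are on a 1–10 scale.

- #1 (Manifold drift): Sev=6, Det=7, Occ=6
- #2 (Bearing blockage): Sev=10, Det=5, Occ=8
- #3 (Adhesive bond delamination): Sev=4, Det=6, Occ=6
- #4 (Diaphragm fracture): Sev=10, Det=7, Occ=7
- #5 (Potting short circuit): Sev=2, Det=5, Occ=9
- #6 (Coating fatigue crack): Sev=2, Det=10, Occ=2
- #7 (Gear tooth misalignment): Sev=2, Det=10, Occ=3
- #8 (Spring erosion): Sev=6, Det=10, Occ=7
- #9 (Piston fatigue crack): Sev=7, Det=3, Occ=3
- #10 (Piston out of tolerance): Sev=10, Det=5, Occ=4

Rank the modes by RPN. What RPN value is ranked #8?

RPN = Severity × Occurrence × Detection:
  #1: 6 × 6 × 7 = 252
  #2: 10 × 8 × 5 = 400
  #3: 4 × 6 × 6 = 144
  #4: 10 × 7 × 7 = 490
  #5: 2 × 9 × 5 = 90
  #6: 2 × 2 × 10 = 40
  #7: 2 × 3 × 10 = 60
  #8: 6 × 7 × 10 = 420
  #9: 7 × 3 × 3 = 63
  #10: 10 × 4 × 5 = 200
Sorted descending: 490, 420, 400, 252, 200, 144, 90, 63, 60, 40.
The eighth-highest RPN is 63 (#9).

63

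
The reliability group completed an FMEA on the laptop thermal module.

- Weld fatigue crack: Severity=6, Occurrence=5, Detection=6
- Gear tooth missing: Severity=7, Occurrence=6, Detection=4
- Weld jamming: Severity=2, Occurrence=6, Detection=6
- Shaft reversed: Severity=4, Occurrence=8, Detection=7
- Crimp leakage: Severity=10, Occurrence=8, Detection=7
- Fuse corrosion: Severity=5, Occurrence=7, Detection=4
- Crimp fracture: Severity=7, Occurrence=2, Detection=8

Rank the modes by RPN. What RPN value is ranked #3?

180

RPN = Severity × Occurrence × Detection:
  Weld fatigue crack: 6 × 5 × 6 = 180
  Gear tooth missing: 7 × 6 × 4 = 168
  Weld jamming: 2 × 6 × 6 = 72
  Shaft reversed: 4 × 8 × 7 = 224
  Crimp leakage: 10 × 8 × 7 = 560
  Fuse corrosion: 5 × 7 × 4 = 140
  Crimp fracture: 7 × 2 × 8 = 112
Sorted descending: 560, 224, 180, 168, 140, 112, 72.
The third-highest RPN is 180 (Weld fatigue crack).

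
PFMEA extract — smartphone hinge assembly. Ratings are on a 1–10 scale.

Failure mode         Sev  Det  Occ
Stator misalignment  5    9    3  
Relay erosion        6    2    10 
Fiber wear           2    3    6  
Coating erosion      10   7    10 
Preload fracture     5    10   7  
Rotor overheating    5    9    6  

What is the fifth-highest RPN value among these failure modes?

RPN = Severity × Occurrence × Detection:
  Stator misalignment: 5 × 3 × 9 = 135
  Relay erosion: 6 × 10 × 2 = 120
  Fiber wear: 2 × 6 × 3 = 36
  Coating erosion: 10 × 10 × 7 = 700
  Preload fracture: 5 × 7 × 10 = 350
  Rotor overheating: 5 × 6 × 9 = 270
Sorted descending: 700, 350, 270, 135, 120, 36.
The fifth-highest RPN is 120 (Relay erosion).

120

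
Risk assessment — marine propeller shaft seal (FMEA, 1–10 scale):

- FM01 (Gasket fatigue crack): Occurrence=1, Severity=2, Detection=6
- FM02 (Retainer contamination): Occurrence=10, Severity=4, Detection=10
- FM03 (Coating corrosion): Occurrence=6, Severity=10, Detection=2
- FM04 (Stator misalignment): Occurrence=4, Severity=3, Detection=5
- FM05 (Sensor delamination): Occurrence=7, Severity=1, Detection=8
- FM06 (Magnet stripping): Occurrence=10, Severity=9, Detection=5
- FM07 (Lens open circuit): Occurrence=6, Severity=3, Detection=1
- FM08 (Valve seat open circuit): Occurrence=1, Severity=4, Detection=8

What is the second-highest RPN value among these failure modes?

400

RPN = Severity × Occurrence × Detection:
  FM01: 2 × 1 × 6 = 12
  FM02: 4 × 10 × 10 = 400
  FM03: 10 × 6 × 2 = 120
  FM04: 3 × 4 × 5 = 60
  FM05: 1 × 7 × 8 = 56
  FM06: 9 × 10 × 5 = 450
  FM07: 3 × 6 × 1 = 18
  FM08: 4 × 1 × 8 = 32
Sorted descending: 450, 400, 120, 60, 56, 32, 18, 12.
The second-highest RPN is 400 (FM02).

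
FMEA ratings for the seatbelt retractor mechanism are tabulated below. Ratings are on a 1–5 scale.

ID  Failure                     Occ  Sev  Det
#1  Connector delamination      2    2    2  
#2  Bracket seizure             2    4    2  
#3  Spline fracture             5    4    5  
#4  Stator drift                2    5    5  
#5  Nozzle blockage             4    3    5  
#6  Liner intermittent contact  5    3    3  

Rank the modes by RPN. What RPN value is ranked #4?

RPN = Severity × Occurrence × Detection:
  #1: 2 × 2 × 2 = 8
  #2: 4 × 2 × 2 = 16
  #3: 4 × 5 × 5 = 100
  #4: 5 × 2 × 5 = 50
  #5: 3 × 4 × 5 = 60
  #6: 3 × 5 × 3 = 45
Sorted descending: 100, 60, 50, 45, 16, 8.
The fourth-highest RPN is 45 (#6).

45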